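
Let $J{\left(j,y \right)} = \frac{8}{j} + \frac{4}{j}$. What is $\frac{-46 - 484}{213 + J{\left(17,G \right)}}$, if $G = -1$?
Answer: $- \frac{9010}{3633} \approx -2.48$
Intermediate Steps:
$J{\left(j,y \right)} = \frac{12}{j}$
$\frac{-46 - 484}{213 + J{\left(17,G \right)}} = \frac{-46 - 484}{213 + \frac{12}{17}} = - \frac{530}{213 + 12 \cdot \frac{1}{17}} = - \frac{530}{213 + \frac{12}{17}} = - \frac{530}{\frac{3633}{17}} = \left(-530\right) \frac{17}{3633} = - \frac{9010}{3633}$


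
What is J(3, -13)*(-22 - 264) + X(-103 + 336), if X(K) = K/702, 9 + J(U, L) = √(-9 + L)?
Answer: 1807181/702 - 286*I*√22 ≈ 2574.3 - 1341.5*I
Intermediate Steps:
J(U, L) = -9 + √(-9 + L)
X(K) = K/702 (X(K) = K*(1/702) = K/702)
J(3, -13)*(-22 - 264) + X(-103 + 336) = (-9 + √(-9 - 13))*(-22 - 264) + (-103 + 336)/702 = (-9 + √(-22))*(-286) + (1/702)*233 = (-9 + I*√22)*(-286) + 233/702 = (2574 - 286*I*√22) + 233/702 = 1807181/702 - 286*I*√22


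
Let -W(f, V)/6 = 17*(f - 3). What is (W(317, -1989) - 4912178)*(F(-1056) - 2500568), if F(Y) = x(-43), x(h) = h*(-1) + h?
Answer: 12363323309008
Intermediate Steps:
x(h) = 0 (x(h) = -h + h = 0)
F(Y) = 0
W(f, V) = 306 - 102*f (W(f, V) = -102*(f - 3) = -102*(-3 + f) = -6*(-51 + 17*f) = 306 - 102*f)
(W(317, -1989) - 4912178)*(F(-1056) - 2500568) = ((306 - 102*317) - 4912178)*(0 - 2500568) = ((306 - 32334) - 4912178)*(-2500568) = (-32028 - 4912178)*(-2500568) = -4944206*(-2500568) = 12363323309008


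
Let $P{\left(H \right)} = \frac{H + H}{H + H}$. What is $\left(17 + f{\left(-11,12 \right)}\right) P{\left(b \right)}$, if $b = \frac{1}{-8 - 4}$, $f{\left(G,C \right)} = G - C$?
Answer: $-6$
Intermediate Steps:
$b = - \frac{1}{12}$ ($b = \frac{1}{-12} = - \frac{1}{12} \approx -0.083333$)
$P{\left(H \right)} = 1$ ($P{\left(H \right)} = \frac{2 H}{2 H} = 2 H \frac{1}{2 H} = 1$)
$\left(17 + f{\left(-11,12 \right)}\right) P{\left(b \right)} = \left(17 - 23\right) 1 = \left(-6\right) 1 = -6$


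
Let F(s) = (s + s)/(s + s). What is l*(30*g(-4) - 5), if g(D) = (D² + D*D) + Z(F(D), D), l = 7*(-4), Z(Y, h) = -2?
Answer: -25060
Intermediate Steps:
F(s) = 1 (F(s) = (2*s)/((2*s)) = (2*s)*(1/(2*s)) = 1)
l = -28
g(D) = -2 + 2*D² (g(D) = (D² + D*D) - 2 = (D² + D²) - 2 = 2*D² - 2 = -2 + 2*D²)
l*(30*g(-4) - 5) = -28*(30*(-2 + 2*(-4)²) - 5) = -28*(30*(-2 + 2*16) - 5) = -28*(30*(-2 + 32) - 5) = -28*(30*30 - 5) = -28*(900 - 5) = -28*895 = -25060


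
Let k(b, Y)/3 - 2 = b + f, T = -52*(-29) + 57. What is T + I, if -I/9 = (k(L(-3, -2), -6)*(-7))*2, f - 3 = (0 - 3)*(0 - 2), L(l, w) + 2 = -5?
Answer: 3077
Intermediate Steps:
L(l, w) = -7 (L(l, w) = -2 - 5 = -7)
T = 1565 (T = 1508 + 57 = 1565)
f = 9 (f = 3 + (0 - 3)*(0 - 2) = 3 - 3*(-2) = 3 + 6 = 9)
k(b, Y) = 33 + 3*b (k(b, Y) = 6 + 3*(b + 9) = 6 + 3*(9 + b) = 6 + (27 + 3*b) = 33 + 3*b)
I = 1512 (I = -9*(33 + 3*(-7))*(-7)*2 = -9*(33 - 21)*(-7)*2 = -9*12*(-7)*2 = -(-756)*2 = -9*(-168) = 1512)
T + I = 1565 + 1512 = 3077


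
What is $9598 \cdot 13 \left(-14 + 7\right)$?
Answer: $-873418$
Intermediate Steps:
$9598 \cdot 13 \left(-14 + 7\right) = 9598 \cdot 13 \left(-7\right) = 9598 \left(-91\right) = -873418$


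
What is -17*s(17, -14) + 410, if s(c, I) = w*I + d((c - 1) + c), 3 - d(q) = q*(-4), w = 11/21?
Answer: -5281/3 ≈ -1760.3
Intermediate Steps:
w = 11/21 (w = 11*(1/21) = 11/21 ≈ 0.52381)
d(q) = 3 + 4*q (d(q) = 3 - q*(-4) = 3 - (-4)*q = 3 + 4*q)
s(c, I) = -1 + 8*c + 11*I/21 (s(c, I) = 11*I/21 + (3 + 4*((c - 1) + c)) = 11*I/21 + (3 + 4*((-1 + c) + c)) = 11*I/21 + (3 + 4*(-1 + 2*c)) = 11*I/21 + (3 + (-4 + 8*c)) = 11*I/21 + (-1 + 8*c) = -1 + 8*c + 11*I/21)
-17*s(17, -14) + 410 = -17*(-1 + 8*17 + (11/21)*(-14)) + 410 = -17*(-1 + 136 - 22/3) + 410 = -17*383/3 + 410 = -6511/3 + 410 = -5281/3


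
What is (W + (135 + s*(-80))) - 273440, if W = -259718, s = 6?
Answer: -533503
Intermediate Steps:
(W + (135 + s*(-80))) - 273440 = (-259718 + (135 + 6*(-80))) - 273440 = (-259718 + (135 - 480)) - 273440 = (-259718 - 345) - 273440 = -260063 - 273440 = -533503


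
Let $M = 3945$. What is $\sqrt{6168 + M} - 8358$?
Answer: $-8358 + \sqrt{10113} \approx -8257.4$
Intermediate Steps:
$\sqrt{6168 + M} - 8358 = \sqrt{6168 + 3945} - 8358 = \sqrt{10113} - 8358 = -8358 + \sqrt{10113}$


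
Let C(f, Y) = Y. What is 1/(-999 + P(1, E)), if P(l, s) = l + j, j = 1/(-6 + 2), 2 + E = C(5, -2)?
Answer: -4/3993 ≈ -0.0010018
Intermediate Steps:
E = -4 (E = -2 - 2 = -4)
j = -¼ (j = 1/(-4) = -¼ ≈ -0.25000)
P(l, s) = -¼ + l (P(l, s) = l - ¼ = -¼ + l)
1/(-999 + P(1, E)) = 1/(-999 + (-¼ + 1)) = 1/(-999 + ¾) = 1/(-3993/4) = -4/3993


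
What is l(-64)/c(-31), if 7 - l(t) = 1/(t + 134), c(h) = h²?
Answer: 489/67270 ≈ 0.0072692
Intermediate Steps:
l(t) = 7 - 1/(134 + t) (l(t) = 7 - 1/(t + 134) = 7 - 1/(134 + t))
l(-64)/c(-31) = ((937 + 7*(-64))/(134 - 64))/((-31)²) = ((937 - 448)/70)/961 = ((1/70)*489)*(1/961) = (489/70)*(1/961) = 489/67270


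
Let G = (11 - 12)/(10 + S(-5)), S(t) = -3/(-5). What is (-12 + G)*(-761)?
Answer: 487801/53 ≈ 9203.8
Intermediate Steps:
S(t) = ⅗ (S(t) = -3*(-⅕) = ⅗)
G = -5/53 (G = (11 - 12)/(10 + ⅗) = -1/53/5 = -1*5/53 = -5/53 ≈ -0.094340)
(-12 + G)*(-761) = (-12 - 5/53)*(-761) = -641/53*(-761) = 487801/53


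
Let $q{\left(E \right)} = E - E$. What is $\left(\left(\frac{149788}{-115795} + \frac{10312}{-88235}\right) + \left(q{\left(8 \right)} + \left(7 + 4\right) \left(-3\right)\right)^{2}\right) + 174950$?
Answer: $\frac{359721260055791}{2043434365} \approx 1.7604 \cdot 10^{5}$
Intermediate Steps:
$q{\left(E \right)} = 0$
$\left(\left(\frac{149788}{-115795} + \frac{10312}{-88235}\right) + \left(q{\left(8 \right)} + \left(7 + 4\right) \left(-3\right)\right)^{2}\right) + 174950 = \left(\left(\frac{149788}{-115795} + \frac{10312}{-88235}\right) + \left(0 + \left(7 + 4\right) \left(-3\right)\right)^{2}\right) + 174950 = \left(\left(149788 \left(- \frac{1}{115795}\right) + 10312 \left(- \frac{1}{88235}\right)\right) + \left(0 + 11 \left(-3\right)\right)^{2}\right) + 174950 = \left(\left(- \frac{149788}{115795} - \frac{10312}{88235}\right) + \left(0 - 33\right)^{2}\right) + 174950 = \left(- \frac{2882124444}{2043434365} + \left(-33\right)^{2}\right) + 174950 = \left(- \frac{2882124444}{2043434365} + 1089\right) + 174950 = \frac{2222417899041}{2043434365} + 174950 = \frac{359721260055791}{2043434365}$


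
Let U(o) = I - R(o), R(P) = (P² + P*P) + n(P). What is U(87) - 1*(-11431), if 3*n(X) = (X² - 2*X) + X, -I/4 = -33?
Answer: -6069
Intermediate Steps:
I = 132 (I = -4*(-33) = 132)
n(X) = -X/3 + X²/3 (n(X) = ((X² - 2*X) + X)/3 = (X² - X)/3 = -X/3 + X²/3)
R(P) = 2*P² + P*(-1 + P)/3 (R(P) = (P² + P*P) + P*(-1 + P)/3 = (P² + P²) + P*(-1 + P)/3 = 2*P² + P*(-1 + P)/3)
U(o) = 132 - o*(-1 + 7*o)/3
U(87) - 1*(-11431) = (132 - 7/3*87² + (⅓)*87) - 1*(-11431) = (132 - 7/3*7569 + 29) + 11431 = (132 - 17661 + 29) + 11431 = -17500 + 11431 = -6069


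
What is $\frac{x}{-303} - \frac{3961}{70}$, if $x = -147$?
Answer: $- \frac{396631}{7070} \approx -56.101$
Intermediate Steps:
$\frac{x}{-303} - \frac{3961}{70} = - \frac{147}{-303} - \frac{3961}{70} = \left(-147\right) \left(- \frac{1}{303}\right) - \frac{3961}{70} = \frac{49}{101} - \frac{3961}{70} = - \frac{396631}{7070}$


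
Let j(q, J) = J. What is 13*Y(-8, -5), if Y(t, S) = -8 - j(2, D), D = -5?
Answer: -39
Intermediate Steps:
Y(t, S) = -3 (Y(t, S) = -8 - 1*(-5) = -8 + 5 = -3)
13*Y(-8, -5) = 13*(-3) = -39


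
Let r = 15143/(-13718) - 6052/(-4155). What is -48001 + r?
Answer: -143997621901/2999910 ≈ -48001.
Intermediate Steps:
r = 1058009/2999910 (r = 15143*(-1/13718) - 6052*(-1/4155) = -797/722 + 6052/4155 = 1058009/2999910 ≈ 0.35268)
-48001 + r = -48001 + 1058009/2999910 = -143997621901/2999910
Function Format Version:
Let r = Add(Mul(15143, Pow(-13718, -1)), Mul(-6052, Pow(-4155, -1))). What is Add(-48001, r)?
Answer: Rational(-143997621901, 2999910) ≈ -48001.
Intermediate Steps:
r = Rational(1058009, 2999910) (r = Add(Mul(15143, Rational(-1, 13718)), Mul(-6052, Rational(-1, 4155))) = Add(Rational(-797, 722), Rational(6052, 4155)) = Rational(1058009, 2999910) ≈ 0.35268)
Add(-48001, r) = Add(-48001, Rational(1058009, 2999910)) = Rational(-143997621901, 2999910)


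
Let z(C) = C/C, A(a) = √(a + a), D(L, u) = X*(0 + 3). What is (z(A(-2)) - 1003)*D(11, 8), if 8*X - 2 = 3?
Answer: -7515/4 ≈ -1878.8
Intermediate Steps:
X = 5/8 (X = ¼ + (⅛)*3 = ¼ + 3/8 = 5/8 ≈ 0.62500)
D(L, u) = 15/8 (D(L, u) = 5*(0 + 3)/8 = (5/8)*3 = 15/8)
A(a) = √2*√a (A(a) = √(2*a) = √2*√a)
z(C) = 1
(z(A(-2)) - 1003)*D(11, 8) = (1 - 1003)*(15/8) = -1002*15/8 = -7515/4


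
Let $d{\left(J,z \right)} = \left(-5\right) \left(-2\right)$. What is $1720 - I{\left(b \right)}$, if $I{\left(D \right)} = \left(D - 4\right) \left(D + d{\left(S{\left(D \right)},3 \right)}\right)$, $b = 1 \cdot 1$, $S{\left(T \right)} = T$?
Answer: $1753$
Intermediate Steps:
$d{\left(J,z \right)} = 10$
$b = 1$
$I{\left(D \right)} = \left(-4 + D\right) \left(10 + D\right)$ ($I{\left(D \right)} = \left(D - 4\right) \left(D + 10\right) = \left(-4 + D\right) \left(10 + D\right)$)
$1720 - I{\left(b \right)} = 1720 - \left(-40 + 1^{2} + 6 \cdot 1\right) = 1720 - \left(-40 + 1 + 6\right) = 1720 - -33 = 1720 + 33 = 1753$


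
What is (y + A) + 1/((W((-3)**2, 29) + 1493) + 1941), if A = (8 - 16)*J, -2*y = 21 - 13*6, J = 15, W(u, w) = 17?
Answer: -631531/6902 ≈ -91.500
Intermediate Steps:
y = 57/2 (y = -(21 - 13*6)/2 = -(21 - 78)/2 = -1/2*(-57) = 57/2 ≈ 28.500)
A = -120 (A = (8 - 16)*15 = -8*15 = -120)
(y + A) + 1/((W((-3)**2, 29) + 1493) + 1941) = (57/2 - 120) + 1/((17 + 1493) + 1941) = -183/2 + 1/(1510 + 1941) = -183/2 + 1/3451 = -631531/6902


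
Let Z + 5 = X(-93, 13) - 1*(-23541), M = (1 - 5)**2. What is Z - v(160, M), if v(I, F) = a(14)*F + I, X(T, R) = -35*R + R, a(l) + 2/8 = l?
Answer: 22714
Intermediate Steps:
a(l) = -1/4 + l
X(T, R) = -34*R
M = 16 (M = (-4)**2 = 16)
v(I, F) = I + 55*F/4 (v(I, F) = (-1/4 + 14)*F + I = 55*F/4 + I = I + 55*F/4)
Z = 23094 (Z = -5 + (-34*13 - 1*(-23541)) = -5 + (-442 + 23541) = -5 + 23099 = 23094)
Z - v(160, M) = 23094 - (160 + (55/4)*16) = 23094 - (160 + 220) = 23094 - 1*380 = 23094 - 380 = 22714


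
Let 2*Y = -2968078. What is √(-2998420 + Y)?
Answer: 9*I*√55339 ≈ 2117.2*I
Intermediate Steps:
Y = -1484039 (Y = (½)*(-2968078) = -1484039)
√(-2998420 + Y) = √(-2998420 - 1484039) = √(-4482459) = 9*I*√55339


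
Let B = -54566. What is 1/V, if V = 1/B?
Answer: -54566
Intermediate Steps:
V = -1/54566 (V = 1/(-54566) = -1/54566 ≈ -1.8326e-5)
1/V = 1/(-1/54566) = -54566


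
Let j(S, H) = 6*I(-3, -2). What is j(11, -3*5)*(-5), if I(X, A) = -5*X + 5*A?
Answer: -150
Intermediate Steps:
j(S, H) = 30 (j(S, H) = 6*(-5*(-3) + 5*(-2)) = 6*(15 - 10) = 6*5 = 30)
j(11, -3*5)*(-5) = 30*(-5) = -150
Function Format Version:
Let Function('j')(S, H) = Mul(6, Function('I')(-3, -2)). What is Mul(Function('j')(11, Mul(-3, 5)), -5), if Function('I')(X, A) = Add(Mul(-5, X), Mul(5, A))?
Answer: -150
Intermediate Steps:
Function('j')(S, H) = 30 (Function('j')(S, H) = Mul(6, Add(Mul(-5, -3), Mul(5, -2))) = Mul(6, Add(15, -10)) = Mul(6, 5) = 30)
Mul(Function('j')(11, Mul(-3, 5)), -5) = Mul(30, -5) = -150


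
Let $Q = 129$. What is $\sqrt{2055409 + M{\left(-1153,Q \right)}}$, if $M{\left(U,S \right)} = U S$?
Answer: $4 \sqrt{119167} \approx 1380.8$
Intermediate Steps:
$M{\left(U,S \right)} = S U$
$\sqrt{2055409 + M{\left(-1153,Q \right)}} = \sqrt{2055409 + 129 \left(-1153\right)} = \sqrt{2055409 - 148737} = \sqrt{1906672} = 4 \sqrt{119167}$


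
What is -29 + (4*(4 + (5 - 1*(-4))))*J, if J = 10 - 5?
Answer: 231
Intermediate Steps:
J = 5
-29 + (4*(4 + (5 - 1*(-4))))*J = -29 + (4*(4 + (5 - 1*(-4))))*5 = -29 + (4*(4 + (5 + 4)))*5 = -29 + (4*(4 + 9))*5 = -29 + (4*13)*5 = -29 + 52*5 = -29 + 260 = 231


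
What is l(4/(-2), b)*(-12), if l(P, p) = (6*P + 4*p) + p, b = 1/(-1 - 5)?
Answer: 154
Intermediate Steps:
b = -⅙ (b = 1/(-6) = -⅙ ≈ -0.16667)
l(P, p) = 5*p + 6*P (l(P, p) = (4*p + 6*P) + p = 5*p + 6*P)
l(4/(-2), b)*(-12) = (5*(-⅙) + 6*(4/(-2)))*(-12) = (-⅚ + 6*(4*(-½)))*(-12) = (-⅚ + 6*(-2))*(-12) = (-⅚ - 12)*(-12) = -77/6*(-12) = 154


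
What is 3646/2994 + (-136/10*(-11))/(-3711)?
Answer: 3634001/3086315 ≈ 1.1775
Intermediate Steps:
3646/2994 + (-136/10*(-11))/(-3711) = 3646*(1/2994) + (-136*1/10*(-11))*(-1/3711) = 1823/1497 - 68/5*(-11)*(-1/3711) = 1823/1497 + (748/5)*(-1/3711) = 1823/1497 - 748/18555 = 3634001/3086315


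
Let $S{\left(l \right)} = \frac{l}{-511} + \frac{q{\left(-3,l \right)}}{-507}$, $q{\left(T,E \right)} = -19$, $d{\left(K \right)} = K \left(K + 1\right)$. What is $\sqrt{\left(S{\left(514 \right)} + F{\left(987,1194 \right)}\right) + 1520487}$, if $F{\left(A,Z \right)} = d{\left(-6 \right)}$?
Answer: $\frac{4 \sqrt{37743488252085}}{19929} \approx 1233.1$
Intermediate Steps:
$d{\left(K \right)} = K \left(1 + K\right)$
$F{\left(A,Z \right)} = 30$ ($F{\left(A,Z \right)} = - 6 \left(1 - 6\right) = \left(-6\right) \left(-5\right) = 30$)
$S{\left(l \right)} = \frac{19}{507} - \frac{l}{511}$ ($S{\left(l \right)} = \frac{l}{-511} - \frac{19}{-507} = l \left(- \frac{1}{511}\right) - - \frac{19}{507} = - \frac{l}{511} + \frac{19}{507} = \frac{19}{507} - \frac{l}{511}$)
$\sqrt{\left(S{\left(514 \right)} + F{\left(987,1194 \right)}\right) + 1520487} = \sqrt{\left(\left(\frac{19}{507} - \frac{514}{511}\right) + 30\right) + 1520487} = \sqrt{\left(- \frac{250889}{259077} + 30\right) + 1520487} = \sqrt{\frac{7521421}{259077} + 1520487} = \sqrt{\frac{393930731920}{259077}} = \frac{4 \sqrt{37743488252085}}{19929}$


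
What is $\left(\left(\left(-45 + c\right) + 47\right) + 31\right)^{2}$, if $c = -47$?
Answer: $196$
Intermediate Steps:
$\left(\left(\left(-45 + c\right) + 47\right) + 31\right)^{2} = \left(\left(\left(-45 - 47\right) + 47\right) + 31\right)^{2} = \left(\left(-92 + 47\right) + 31\right)^{2} = \left(-45 + 31\right)^{2} = \left(-14\right)^{2} = 196$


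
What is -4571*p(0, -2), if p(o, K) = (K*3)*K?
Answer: -54852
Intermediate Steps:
p(o, K) = 3*K**2 (p(o, K) = (3*K)*K = 3*K**2)
-4571*p(0, -2) = -13713*(-2)**2 = -13713*4 = -4571*12 = -54852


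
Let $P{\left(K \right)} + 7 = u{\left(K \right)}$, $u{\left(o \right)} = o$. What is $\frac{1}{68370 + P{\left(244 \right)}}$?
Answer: $\frac{1}{68607} \approx 1.4576 \cdot 10^{-5}$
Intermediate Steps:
$P{\left(K \right)} = -7 + K$
$\frac{1}{68370 + P{\left(244 \right)}} = \frac{1}{68370 + \left(-7 + 244\right)} = \frac{1}{68370 + 237} = \frac{1}{68607}$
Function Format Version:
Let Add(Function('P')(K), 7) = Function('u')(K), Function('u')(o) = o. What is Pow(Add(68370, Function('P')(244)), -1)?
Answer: Rational(1, 68607) ≈ 1.4576e-5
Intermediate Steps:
Function('P')(K) = Add(-7, K)
Pow(Add(68370, Function('P')(244)), -1) = Pow(Add(68370, Add(-7, 244)), -1) = Pow(Add(68370, 237), -1) = Pow(68607, -1) = Rational(1, 68607)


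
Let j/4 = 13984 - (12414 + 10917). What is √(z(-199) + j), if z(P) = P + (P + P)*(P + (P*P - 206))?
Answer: I*√15637595 ≈ 3954.4*I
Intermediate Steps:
j = -37388 (j = 4*(13984 - (12414 + 10917)) = 4*(13984 - 1*23331) = 4*(13984 - 23331) = 4*(-9347) = -37388)
z(P) = P + 2*P*(-206 + P + P²) (z(P) = P + (2*P)*(P + (P² - 206)) = P + (2*P)*(P + (-206 + P²)) = P + (2*P)*(-206 + P + P²) = P + 2*P*(-206 + P + P²))
√(z(-199) + j) = √(-199*(-411 + 2*(-199) + 2*(-199)²) - 37388) = √(-199*(-411 - 398 + 2*39601) - 37388) = √(-199*(-411 - 398 + 79202) - 37388) = √(-199*78393 - 37388) = √(-15600207 - 37388) = √(-15637595) = I*√15637595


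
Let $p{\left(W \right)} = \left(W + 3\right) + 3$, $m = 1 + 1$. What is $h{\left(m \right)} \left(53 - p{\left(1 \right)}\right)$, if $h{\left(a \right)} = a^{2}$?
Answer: $184$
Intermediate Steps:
$m = 2$
$p{\left(W \right)} = 6 + W$ ($p{\left(W \right)} = \left(3 + W\right) + 3 = 6 + W$)
$h{\left(m \right)} \left(53 - p{\left(1 \right)}\right) = 2^{2} \left(53 - \left(6 + 1\right)\right) = 4 \left(53 - 7\right) = 4 \cdot 46 = 184$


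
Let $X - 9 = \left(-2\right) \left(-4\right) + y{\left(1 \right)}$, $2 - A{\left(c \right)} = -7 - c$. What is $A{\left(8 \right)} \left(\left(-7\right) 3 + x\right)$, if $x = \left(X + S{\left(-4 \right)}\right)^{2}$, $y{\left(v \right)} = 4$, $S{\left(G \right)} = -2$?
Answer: $5780$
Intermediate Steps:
$A{\left(c \right)} = 9 + c$ ($A{\left(c \right)} = 2 - \left(-7 - c\right) = 2 + \left(7 + c\right) = 9 + c$)
$X = 21$ ($X = 9 + \left(\left(-2\right) \left(-4\right) + 4\right) = 9 + \left(8 + 4\right) = 9 + 12 = 21$)
$x = 361$ ($x = \left(21 - 2\right)^{2} = 19^{2} = 361$)
$A{\left(8 \right)} \left(\left(-7\right) 3 + x\right) = \left(9 + 8\right) \left(\left(-7\right) 3 + 361\right) = 17 \left(-21 + 361\right) = 17 \cdot 340 = 5780$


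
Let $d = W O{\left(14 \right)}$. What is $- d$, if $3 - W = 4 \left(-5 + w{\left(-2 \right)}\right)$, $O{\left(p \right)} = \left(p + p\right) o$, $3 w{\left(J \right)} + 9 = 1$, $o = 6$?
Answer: $-5656$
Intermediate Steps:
$w{\left(J \right)} = - \frac{8}{3}$ ($w{\left(J \right)} = -3 + \frac{1}{3} \cdot 1 = -3 + \frac{1}{3} = - \frac{8}{3}$)
$O{\left(p \right)} = 12 p$ ($O{\left(p \right)} = \left(p + p\right) 6 = 2 p 6 = 12 p$)
$W = \frac{101}{3}$ ($W = 3 - 4 \left(-5 - \frac{8}{3}\right) = 3 - 4 \left(- \frac{23}{3}\right) = 3 - - \frac{92}{3} = 3 + \frac{92}{3} = \frac{101}{3} \approx 33.667$)
$d = 5656$ ($d = \frac{101 \cdot 12 \cdot 14}{3} = \frac{101}{3} \cdot 168 = 5656$)
$- d = \left(-1\right) 5656 = -5656$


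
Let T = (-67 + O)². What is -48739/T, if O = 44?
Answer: -48739/529 ≈ -92.134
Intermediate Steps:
T = 529 (T = (-67 + 44)² = (-23)² = 529)
-48739/T = -48739/529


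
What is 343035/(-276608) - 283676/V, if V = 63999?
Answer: -100420947973/17702635392 ≈ -5.6727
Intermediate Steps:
343035/(-276608) - 283676/V = 343035/(-276608) - 283676/63999 = 343035*(-1/276608) - 283676*1/63999 = -343035/276608 - 283676/63999 = -100420947973/17702635392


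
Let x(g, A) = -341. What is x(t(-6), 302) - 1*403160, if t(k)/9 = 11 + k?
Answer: -403501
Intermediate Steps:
t(k) = 99 + 9*k (t(k) = 9*(11 + k) = 99 + 9*k)
x(t(-6), 302) - 1*403160 = -341 - 1*403160 = -341 - 403160 = -403501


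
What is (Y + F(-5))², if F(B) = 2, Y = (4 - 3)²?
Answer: 9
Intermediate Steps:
Y = 1 (Y = 1² = 1)
(Y + F(-5))² = (1 + 2)² = 3² = 9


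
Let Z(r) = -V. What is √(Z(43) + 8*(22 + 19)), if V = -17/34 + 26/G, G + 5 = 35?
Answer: √294870/30 ≈ 18.101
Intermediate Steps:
G = 30 (G = -5 + 35 = 30)
V = 11/30 (V = -17/34 + 26/30 = -17*1/34 + 26*(1/30) = -½ + 13/15 = 11/30 ≈ 0.36667)
Z(r) = -11/30 (Z(r) = -1*11/30 = -11/30)
√(Z(43) + 8*(22 + 19)) = √(-11/30 + 8*(22 + 19)) = √(-11/30 + 8*41) = √(-11/30 + 328) = √(9829/30) = √294870/30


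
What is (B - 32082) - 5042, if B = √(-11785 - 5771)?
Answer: -37124 + 2*I*√4389 ≈ -37124.0 + 132.5*I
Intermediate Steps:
B = 2*I*√4389 (B = √(-17556) = 2*I*√4389 ≈ 132.5*I)
(B - 32082) - 5042 = (2*I*√4389 - 32082) - 5042 = (-32082 + 2*I*√4389) - 5042 = -37124 + 2*I*√4389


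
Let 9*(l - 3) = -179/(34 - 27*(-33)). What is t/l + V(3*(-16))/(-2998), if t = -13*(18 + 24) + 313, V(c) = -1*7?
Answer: -2907560989/37169204 ≈ -78.225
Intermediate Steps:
V(c) = -7
l = 24796/8325 (l = 3 + (-179/(34 - 27*(-33)))/9 = 3 + (-179/(34 + 891))/9 = 3 + (-179/925)/9 = 3 + (-179*1/925)/9 = 3 + (⅑)*(-179/925) = 3 - 179/8325 = 24796/8325 ≈ 2.9785)
t = -233 (t = -13*42 + 313 = -546 + 313 = -233)
t/l + V(3*(-16))/(-2998) = -233/24796/8325 - 7/(-2998) = -233*8325/24796 - 7*(-1/2998) = -1939725/24796 + 7/2998 = -2907560989/37169204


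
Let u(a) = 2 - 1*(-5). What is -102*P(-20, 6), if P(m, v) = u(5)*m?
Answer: 14280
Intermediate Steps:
u(a) = 7 (u(a) = 2 + 5 = 7)
P(m, v) = 7*m
-102*P(-20, 6) = -714*(-20) = -102*(-140) = 14280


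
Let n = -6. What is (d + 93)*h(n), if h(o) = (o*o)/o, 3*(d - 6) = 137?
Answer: -868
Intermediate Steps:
d = 155/3 (d = 6 + (⅓)*137 = 6 + 137/3 = 155/3 ≈ 51.667)
h(o) = o (h(o) = o²/o = o)
(d + 93)*h(n) = (155/3 + 93)*(-6) = (434/3)*(-6) = -868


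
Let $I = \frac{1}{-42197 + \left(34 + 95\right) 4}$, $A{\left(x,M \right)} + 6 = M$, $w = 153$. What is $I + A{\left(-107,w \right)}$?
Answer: $\frac{6127106}{41681} \approx 147.0$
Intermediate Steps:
$A{\left(x,M \right)} = -6 + M$
$I = - \frac{1}{41681}$ ($I = \frac{1}{-42197 + 129 \cdot 4} = \frac{1}{-42197 + 516} = \frac{1}{-41681} = - \frac{1}{41681} \approx -2.3992 \cdot 10^{-5}$)
$I + A{\left(-107,w \right)} = - \frac{1}{41681} + \left(-6 + 153\right) = - \frac{1}{41681} + 147 = \frac{6127106}{41681}$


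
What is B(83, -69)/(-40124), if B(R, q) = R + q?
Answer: -1/2866 ≈ -0.00034892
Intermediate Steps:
B(83, -69)/(-40124) = (83 - 69)/(-40124) = 14*(-1/40124) = -1/2866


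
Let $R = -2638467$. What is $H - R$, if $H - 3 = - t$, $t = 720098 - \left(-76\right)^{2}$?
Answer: $1924148$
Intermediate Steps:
$t = 714322$ ($t = 720098 - 5776 = 714322$)
$H = -714319$ ($H = 3 - 714322 = -714319$)
$H - R = -714319 - -2638467 = -714319 + 2638467 = 1924148$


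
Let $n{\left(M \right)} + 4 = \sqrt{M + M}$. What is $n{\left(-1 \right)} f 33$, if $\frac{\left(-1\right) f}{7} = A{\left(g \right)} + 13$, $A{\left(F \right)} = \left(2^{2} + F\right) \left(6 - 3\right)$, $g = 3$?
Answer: $31416 - 7854 i \sqrt{2} \approx 31416.0 - 11107.0 i$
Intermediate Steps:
$A{\left(F \right)} = 12 + 3 F$ ($A{\left(F \right)} = \left(4 + F\right) 3 = 12 + 3 F$)
$n{\left(M \right)} = -4 + \sqrt{2} \sqrt{M}$ ($n{\left(M \right)} = -4 + \sqrt{M + M} = -4 + \sqrt{2 M} = -4 + \sqrt{2} \sqrt{M}$)
$f = -238$ ($f = - 7 \left(\left(12 + 3 \cdot 3\right) + 13\right) = - 7 \left(\left(12 + 9\right) + 13\right) = - 7 \left(21 + 13\right) = \left(-7\right) 34 = -238$)
$n{\left(-1 \right)} f 33 = \left(-4 + \sqrt{2} \sqrt{-1}\right) \left(-238\right) 33 = \left(-4 + \sqrt{2} i\right) \left(-238\right) 33 = \left(-4 + i \sqrt{2}\right) \left(-238\right) 33 = \left(952 - 238 i \sqrt{2}\right) 33 = 31416 - 7854 i \sqrt{2}$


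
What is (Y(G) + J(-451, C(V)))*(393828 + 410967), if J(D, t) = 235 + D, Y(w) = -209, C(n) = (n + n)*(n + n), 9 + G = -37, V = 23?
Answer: -342037875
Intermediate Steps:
G = -46 (G = -9 - 37 = -46)
C(n) = 4*n² (C(n) = (2*n)*(2*n) = 4*n²)
(Y(G) + J(-451, C(V)))*(393828 + 410967) = (-209 + (235 - 451))*(393828 + 410967) = (-209 - 216)*804795 = -425*804795 = -342037875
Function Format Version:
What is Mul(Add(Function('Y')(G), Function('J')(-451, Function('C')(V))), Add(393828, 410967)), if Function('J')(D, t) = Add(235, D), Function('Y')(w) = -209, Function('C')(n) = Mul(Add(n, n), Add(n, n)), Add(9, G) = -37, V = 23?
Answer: -342037875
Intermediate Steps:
G = -46 (G = Add(-9, -37) = -46)
Function('C')(n) = Mul(4, Pow(n, 2)) (Function('C')(n) = Mul(Mul(2, n), Mul(2, n)) = Mul(4, Pow(n, 2)))
Mul(Add(Function('Y')(G), Function('J')(-451, Function('C')(V))), Add(393828, 410967)) = Mul(Add(-209, Add(235, -451)), Add(393828, 410967)) = Mul(Add(-209, -216), 804795) = Mul(-425, 804795) = -342037875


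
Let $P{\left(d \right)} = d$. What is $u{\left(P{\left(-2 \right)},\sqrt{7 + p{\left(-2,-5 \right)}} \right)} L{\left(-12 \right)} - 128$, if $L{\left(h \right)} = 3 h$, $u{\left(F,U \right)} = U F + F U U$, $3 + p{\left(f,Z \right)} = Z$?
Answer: $-200 + 72 i \approx -200.0 + 72.0 i$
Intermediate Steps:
$p{\left(f,Z \right)} = -3 + Z$
$u{\left(F,U \right)} = F U + F U^{2}$
$u{\left(P{\left(-2 \right)},\sqrt{7 + p{\left(-2,-5 \right)}} \right)} L{\left(-12 \right)} - 128 = - 2 \sqrt{7 - 8} \left(1 + \sqrt{7 - 8}\right) 3 \left(-12\right) - 128 = - 2 \sqrt{7 - 8} \left(1 + \sqrt{7 - 8}\right) \left(-36\right) - 128 = - 2 \sqrt{-1} \left(1 + \sqrt{-1}\right) \left(-36\right) - 128 = - 2 i \left(1 + i\right) \left(-36\right) - 128 = 72 i \left(1 + i\right) - 128 = -128 + 72 i \left(1 + i\right)$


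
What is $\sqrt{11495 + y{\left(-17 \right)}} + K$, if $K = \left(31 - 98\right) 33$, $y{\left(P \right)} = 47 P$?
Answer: $-2211 + 2 \sqrt{2674} \approx -2107.6$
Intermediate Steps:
$K = -2211$ ($K = \left(-67\right) 33 = -2211$)
$\sqrt{11495 + y{\left(-17 \right)}} + K = \sqrt{11495 + 47 \left(-17\right)} - 2211 = \sqrt{11495 - 799} - 2211 = \sqrt{10696} - 2211 = 2 \sqrt{2674} - 2211 = -2211 + 2 \sqrt{2674}$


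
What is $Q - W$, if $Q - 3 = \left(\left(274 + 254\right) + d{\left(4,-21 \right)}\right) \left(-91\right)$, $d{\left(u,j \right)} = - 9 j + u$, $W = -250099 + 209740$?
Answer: $-25249$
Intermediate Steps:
$W = -40359$
$d{\left(u,j \right)} = u - 9 j$
$Q = -65608$ ($Q = 3 + \left(\left(274 + 254\right) + \left(4 - -189\right)\right) \left(-91\right) = 3 + \left(528 + \left(4 + 189\right)\right) \left(-91\right) = 3 + \left(528 + 193\right) \left(-91\right) = 3 + 721 \left(-91\right) = 3 - 65611 = -65608$)
$Q - W = -65608 - -40359 = -65608 + 40359 = -25249$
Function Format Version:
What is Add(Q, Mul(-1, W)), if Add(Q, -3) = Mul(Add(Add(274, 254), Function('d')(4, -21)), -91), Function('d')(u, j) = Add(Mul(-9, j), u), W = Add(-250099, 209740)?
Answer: -25249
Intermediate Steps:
W = -40359
Function('d')(u, j) = Add(u, Mul(-9, j))
Q = -65608 (Q = Add(3, Mul(Add(Add(274, 254), Add(4, Mul(-9, -21))), -91)) = Add(3, Mul(Add(528, Add(4, 189)), -91)) = Add(3, Mul(Add(528, 193), -91)) = Add(3, Mul(721, -91)) = Add(3, -65611) = -65608)
Add(Q, Mul(-1, W)) = Add(-65608, Mul(-1, -40359)) = Add(-65608, 40359) = -25249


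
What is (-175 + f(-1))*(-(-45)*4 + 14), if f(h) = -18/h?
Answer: -30458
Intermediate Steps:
(-175 + f(-1))*(-(-45)*4 + 14) = (-175 - 18/(-1))*(-(-45)*4 + 14) = (-175 - 18*(-1))*(-15*(-12) + 14) = (-175 + 18)*(180 + 14) = -157*194 = -30458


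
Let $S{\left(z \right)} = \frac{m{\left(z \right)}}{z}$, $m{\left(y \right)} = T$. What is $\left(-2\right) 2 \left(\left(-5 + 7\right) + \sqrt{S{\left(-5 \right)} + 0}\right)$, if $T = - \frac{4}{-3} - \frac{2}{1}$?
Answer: $-8 - \frac{4 \sqrt{30}}{15} \approx -9.4606$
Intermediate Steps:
$T = - \frac{2}{3}$ ($T = \left(-4\right) \left(- \frac{1}{3}\right) - 2 = \frac{4}{3} - 2 = - \frac{2}{3} \approx -0.66667$)
$m{\left(y \right)} = - \frac{2}{3}$
$S{\left(z \right)} = - \frac{2}{3 z}$
$\left(-2\right) 2 \left(\left(-5 + 7\right) + \sqrt{S{\left(-5 \right)} + 0}\right) = \left(-2\right) 2 \left(\left(-5 + 7\right) + \sqrt{- \frac{2}{3 \left(-5\right)} + 0}\right) = - 4 \left(2 + \sqrt{\left(- \frac{2}{3}\right) \left(- \frac{1}{5}\right) + 0}\right) = - 4 \left(2 + \sqrt{\frac{2}{15} + 0}\right) = - 4 \left(2 + \sqrt{\frac{2}{15}}\right) = - 4 \left(2 + \frac{\sqrt{30}}{15}\right) = -8 - \frac{4 \sqrt{30}}{15}$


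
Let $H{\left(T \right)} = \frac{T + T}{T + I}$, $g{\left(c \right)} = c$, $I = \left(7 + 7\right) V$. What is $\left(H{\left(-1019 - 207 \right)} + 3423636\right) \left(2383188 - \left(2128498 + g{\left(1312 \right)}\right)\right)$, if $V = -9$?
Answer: $\frac{146603190827309}{169} \approx 8.6747 \cdot 10^{11}$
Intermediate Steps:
$I = -126$ ($I = \left(7 + 7\right) \left(-9\right) = 14 \left(-9\right) = -126$)
$H{\left(T \right)} = \frac{2 T}{-126 + T}$ ($H{\left(T \right)} = \frac{T + T}{T - 126} = \frac{2 T}{-126 + T}$)
$\left(H{\left(-1019 - 207 \right)} + 3423636\right) \left(2383188 - \left(2128498 + g{\left(1312 \right)}\right)\right) = \left(\frac{2 \left(-1019 - 207\right)}{-126 - 1226} + 3423636\right) \left(2383188 - 2129810\right) = \left(2 \left(-1226\right) \frac{1}{-126 - 1226} + 3423636\right) \left(2383188 - 2129810\right) = \left(2 \left(-1226\right) \frac{1}{-1352} + 3423636\right) 253378 = \left(2 \left(-1226\right) \left(- \frac{1}{1352}\right) + 3423636\right) 253378 = \left(\frac{613}{338} + 3423636\right) 253378 = \frac{1157189581}{338} \cdot 253378 = \frac{146603190827309}{169}$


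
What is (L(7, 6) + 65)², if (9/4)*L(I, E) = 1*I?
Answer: 375769/81 ≈ 4639.1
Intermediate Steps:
L(I, E) = 4*I/9 (L(I, E) = 4*(1*I)/9 = 4*I/9)
(L(7, 6) + 65)² = ((4/9)*7 + 65)² = (28/9 + 65)² = (613/9)² = 375769/81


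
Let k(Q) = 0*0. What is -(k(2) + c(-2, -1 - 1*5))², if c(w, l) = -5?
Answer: -25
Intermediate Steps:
k(Q) = 0
-(k(2) + c(-2, -1 - 1*5))² = -(0 - 5)² = -1*(-5)² = -1*25 = -25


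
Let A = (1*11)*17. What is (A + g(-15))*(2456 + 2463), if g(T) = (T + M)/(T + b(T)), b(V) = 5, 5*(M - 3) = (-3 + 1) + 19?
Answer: 46204167/50 ≈ 9.2408e+5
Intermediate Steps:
M = 32/5 (M = 3 + ((-3 + 1) + 19)/5 = 3 + (-2 + 19)/5 = 3 + (⅕)*17 = 3 + 17/5 = 32/5 ≈ 6.4000)
A = 187 (A = 11*17 = 187)
g(T) = (32/5 + T)/(5 + T) (g(T) = (T + 32/5)/(T + 5) = (32/5 + T)/(5 + T))
(A + g(-15))*(2456 + 2463) = (187 + (32/5 - 15)/(5 - 15))*(2456 + 2463) = (187 - 43/5/(-10))*4919 = (187 - ⅒*(-43/5))*4919 = (187 + 43/50)*4919 = (9393/50)*4919 = 46204167/50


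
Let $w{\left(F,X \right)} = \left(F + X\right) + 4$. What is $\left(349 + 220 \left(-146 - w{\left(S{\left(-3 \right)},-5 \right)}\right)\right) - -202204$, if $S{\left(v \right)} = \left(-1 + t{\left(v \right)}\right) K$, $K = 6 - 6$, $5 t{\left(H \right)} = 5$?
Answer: $170653$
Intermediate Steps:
$t{\left(H \right)} = 1$ ($t{\left(H \right)} = \frac{1}{5} \cdot 5 = 1$)
$K = 0$ ($K = 6 - 6 = 0$)
$S{\left(v \right)} = 0$ ($S{\left(v \right)} = \left(-1 + 1\right) 0 = 0 \cdot 0 = 0$)
$w{\left(F,X \right)} = 4 + F + X$
$\left(349 + 220 \left(-146 - w{\left(S{\left(-3 \right)},-5 \right)}\right)\right) - -202204 = \left(349 + 220 \left(-146 - \left(4 + 0 - 5\right)\right)\right) - -202204 = \left(349 + 220 \left(-146 - -1\right)\right) + 202204 = \left(349 + 220 \left(-146 + 1\right)\right) + 202204 = \left(349 + 220 \left(-145\right)\right) + 202204 = \left(349 - 31900\right) + 202204 = -31551 + 202204 = 170653$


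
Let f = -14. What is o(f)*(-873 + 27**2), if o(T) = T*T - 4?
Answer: -27648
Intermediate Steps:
o(T) = -4 + T**2 (o(T) = T**2 - 4 = -4 + T**2)
o(f)*(-873 + 27**2) = (-4 + (-14)**2)*(-873 + 27**2) = (-4 + 196)*(-873 + 729) = 192*(-144) = -27648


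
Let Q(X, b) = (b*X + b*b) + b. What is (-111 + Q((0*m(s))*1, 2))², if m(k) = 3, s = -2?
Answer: 11025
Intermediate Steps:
Q(X, b) = b + b² + X*b (Q(X, b) = (X*b + b²) + b = (b² + X*b) + b = b + b² + X*b)
(-111 + Q((0*m(s))*1, 2))² = (-111 + 2*(1 + (0*3)*1 + 2))² = (-111 + 2*(1 + 0*1 + 2))² = (-111 + 2*(1 + 0 + 2))² = (-111 + 2*3)² = (-111 + 6)² = (-105)² = 11025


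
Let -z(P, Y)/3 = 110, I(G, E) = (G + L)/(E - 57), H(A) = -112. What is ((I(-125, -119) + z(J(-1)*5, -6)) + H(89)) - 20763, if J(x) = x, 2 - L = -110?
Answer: -3732067/176 ≈ -21205.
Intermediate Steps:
L = 112 (L = 2 - 1*(-110) = 2 + 110 = 112)
I(G, E) = (112 + G)/(-57 + E) (I(G, E) = (G + 112)/(E - 57) = (112 + G)/(-57 + E))
z(P, Y) = -330 (z(P, Y) = -3*110 = -330)
((I(-125, -119) + z(J(-1)*5, -6)) + H(89)) - 20763 = (((112 - 125)/(-57 - 119) - 330) - 112) - 20763 = ((-13/(-176) - 330) - 112) - 20763 = ((-1/176*(-13) - 330) - 112) - 20763 = ((13/176 - 330) - 112) - 20763 = (-58067/176 - 112) - 20763 = -77779/176 - 20763 = -3732067/176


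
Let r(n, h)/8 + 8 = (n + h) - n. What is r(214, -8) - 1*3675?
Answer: -3803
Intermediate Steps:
r(n, h) = -64 + 8*h (r(n, h) = -64 + 8*((n + h) - n) = -64 + 8*((h + n) - n) = -64 + 8*h)
r(214, -8) - 1*3675 = (-64 + 8*(-8)) - 1*3675 = (-64 - 64) - 3675 = -128 - 3675 = -3803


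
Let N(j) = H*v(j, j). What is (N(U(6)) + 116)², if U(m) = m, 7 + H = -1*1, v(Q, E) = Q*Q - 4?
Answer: 19600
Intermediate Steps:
v(Q, E) = -4 + Q² (v(Q, E) = Q² - 4 = -4 + Q²)
H = -8 (H = -7 - 1*1 = -7 - 1 = -8)
N(j) = 32 - 8*j² (N(j) = -8*(-4 + j²) = 32 - 8*j²)
(N(U(6)) + 116)² = ((32 - 8*6²) + 116)² = ((32 - 8*36) + 116)² = ((32 - 288) + 116)² = (-256 + 116)² = (-140)² = 19600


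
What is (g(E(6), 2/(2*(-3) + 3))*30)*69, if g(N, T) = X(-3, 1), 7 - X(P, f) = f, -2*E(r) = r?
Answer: 12420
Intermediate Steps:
E(r) = -r/2
X(P, f) = 7 - f
g(N, T) = 6 (g(N, T) = 7 - 1*1 = 7 - 1 = 6)
(g(E(6), 2/(2*(-3) + 3))*30)*69 = (6*30)*69 = 180*69 = 12420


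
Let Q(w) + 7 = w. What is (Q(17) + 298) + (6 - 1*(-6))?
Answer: 320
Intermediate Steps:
Q(w) = -7 + w
(Q(17) + 298) + (6 - 1*(-6)) = ((-7 + 17) + 298) + (6 - 1*(-6)) = (10 + 298) + (6 + 6) = 308 + 12 = 320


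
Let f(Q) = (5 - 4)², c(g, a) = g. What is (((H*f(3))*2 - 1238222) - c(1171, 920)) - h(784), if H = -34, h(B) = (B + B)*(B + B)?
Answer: -3698085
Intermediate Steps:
h(B) = 4*B² (h(B) = (2*B)*(2*B) = 4*B²)
f(Q) = 1 (f(Q) = 1² = 1)
(((H*f(3))*2 - 1238222) - c(1171, 920)) - h(784) = ((-34*1*2 - 1238222) - 1*1171) - 4*784² = ((-34*2 - 1238222) - 1171) - 4*614656 = ((-68 - 1238222) - 1171) - 1*2458624 = (-1238290 - 1171) - 2458624 = -1239461 - 2458624 = -3698085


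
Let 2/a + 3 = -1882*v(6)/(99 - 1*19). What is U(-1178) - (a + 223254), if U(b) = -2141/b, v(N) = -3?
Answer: -710864959153/3184134 ≈ -2.2325e+5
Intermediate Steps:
a = 80/2703 (a = 2/(-3 - (-5646)/(99 - 1*19)) = 2/(-3 - (-5646)/(99 - 19)) = 2/(-3 - (-5646)/80) = 2/(-3 - 1882*(-3/80)) = 2/(-3 + 2823/40) = 2/(2703/40) = 2*(40/2703) = 80/2703 ≈ 0.029597)
U(-1178) - (a + 223254) = -2141/(-1178) - (80/2703 + 223254) = -2141*(-1/1178) - 1*603455642/2703 = 2141/1178 - 603455642/2703 = -710864959153/3184134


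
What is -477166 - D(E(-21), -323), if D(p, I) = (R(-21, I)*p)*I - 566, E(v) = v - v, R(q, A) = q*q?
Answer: -476600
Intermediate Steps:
R(q, A) = q**2
E(v) = 0
D(p, I) = -566 + 441*I*p (D(p, I) = ((-21)**2*p)*I - 566 = (441*p)*I - 566 = 441*I*p - 566 = -566 + 441*I*p)
-477166 - D(E(-21), -323) = -477166 - (-566 + 441*(-323)*0) = -477166 - (-566 + 0) = -477166 - 1*(-566) = -477166 + 566 = -476600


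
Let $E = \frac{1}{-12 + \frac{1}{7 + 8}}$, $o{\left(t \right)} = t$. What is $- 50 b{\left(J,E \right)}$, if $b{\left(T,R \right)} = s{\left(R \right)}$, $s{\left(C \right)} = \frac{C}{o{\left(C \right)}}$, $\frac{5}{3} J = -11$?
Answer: $-50$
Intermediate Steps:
$J = - \frac{33}{5}$ ($J = \frac{3}{5} \left(-11\right) = - \frac{33}{5} \approx -6.6$)
$s{\left(C \right)} = 1$ ($s{\left(C \right)} = \frac{C}{C} = 1$)
$E = - \frac{15}{179}$ ($E = \frac{1}{-12 + \frac{1}{15}} = \frac{1}{- \frac{179}{15}} = - \frac{15}{179} \approx -0.083799$)
$b{\left(T,R \right)} = 1$
$- 50 b{\left(J,E \right)} = \left(-50\right) 1 = -50$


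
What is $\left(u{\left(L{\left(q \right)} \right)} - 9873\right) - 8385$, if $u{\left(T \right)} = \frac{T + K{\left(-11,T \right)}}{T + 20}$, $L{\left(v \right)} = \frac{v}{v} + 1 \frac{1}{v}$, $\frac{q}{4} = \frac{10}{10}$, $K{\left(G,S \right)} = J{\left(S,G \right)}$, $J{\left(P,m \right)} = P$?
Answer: $- \frac{310384}{17} \approx -18258.0$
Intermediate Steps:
$K{\left(G,S \right)} = S$
$q = 4$ ($q = 4 \cdot \frac{10}{10} = 4 \cdot 10 \cdot \frac{1}{10} = 4 \cdot 1 = 4$)
$L{\left(v \right)} = 1 + \frac{1}{v}$
$u{\left(T \right)} = \frac{2 T}{20 + T}$ ($u{\left(T \right)} = \frac{T + T}{T + 20} = \frac{2 T}{20 + T}$)
$\left(u{\left(L{\left(q \right)} \right)} - 9873\right) - 8385 = \left(\frac{2 \frac{1 + 4}{4}}{20 + \frac{1 + 4}{4}} - 9873\right) - 8385 = \left(\frac{2 \cdot \frac{1}{4} \cdot 5}{20 + \frac{1}{4} \cdot 5} - 9873\right) - 8385 = \left(2 \cdot \frac{5}{4} \frac{1}{20 + \frac{5}{4}} - 9873\right) - 8385 = \left(2 \cdot \frac{5}{4} \frac{1}{\frac{85}{4}} - 9873\right) - 8385 = \left(2 \cdot \frac{5}{4} \cdot \frac{4}{85} - 9873\right) - 8385 = \left(\frac{2}{17} - 9873\right) - 8385 = - \frac{167839}{17} - 8385 = - \frac{310384}{17}$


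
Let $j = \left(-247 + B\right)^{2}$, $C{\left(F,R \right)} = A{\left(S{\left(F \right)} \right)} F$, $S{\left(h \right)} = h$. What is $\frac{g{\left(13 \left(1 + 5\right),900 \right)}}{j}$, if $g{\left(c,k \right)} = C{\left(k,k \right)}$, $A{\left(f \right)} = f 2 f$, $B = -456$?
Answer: $\frac{1458000000}{494209} \approx 2950.2$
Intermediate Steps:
$A{\left(f \right)} = 2 f^{2}$ ($A{\left(f \right)} = 2 f f = 2 f^{2}$)
$C{\left(F,R \right)} = 2 F^{3}$ ($C{\left(F,R \right)} = 2 F^{2} F = 2 F^{3}$)
$g{\left(c,k \right)} = 2 k^{3}$
$j = 494209$ ($j = \left(-247 - 456\right)^{2} = \left(-703\right)^{2} = 494209$)
$\frac{g{\left(13 \left(1 + 5\right),900 \right)}}{j} = \frac{2 \cdot 900^{3}}{494209} = 2 \cdot 729000000 \cdot \frac{1}{494209} = 1458000000 \cdot \frac{1}{494209} = \frac{1458000000}{494209}$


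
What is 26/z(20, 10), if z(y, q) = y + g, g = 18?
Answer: 13/19 ≈ 0.68421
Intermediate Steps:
z(y, q) = 18 + y (z(y, q) = y + 18 = 18 + y)
26/z(20, 10) = 26/(18 + 20) = 26/38 = 26*(1/38) = 13/19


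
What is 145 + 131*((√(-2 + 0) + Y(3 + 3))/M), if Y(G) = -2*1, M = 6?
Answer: 304/3 + 131*I*√2/6 ≈ 101.33 + 30.877*I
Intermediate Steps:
Y(G) = -2
145 + 131*((√(-2 + 0) + Y(3 + 3))/M) = 145 + 131*((√(-2 + 0) - 2)/6) = 145 + 131*((√(-2) - 2)*(⅙)) = 145 + 131*((I*√2 - 2)*(⅙)) = 145 + 131*((-2 + I*√2)*(⅙)) = 145 + 131*(-⅓ + I*√2/6) = 145 + (-131/3 + 131*I*√2/6) = 304/3 + 131*I*√2/6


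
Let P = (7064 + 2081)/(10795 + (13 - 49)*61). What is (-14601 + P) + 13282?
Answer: -11332936/8599 ≈ -1317.9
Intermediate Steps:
P = 9145/8599 (P = 9145/(10795 - 36*61) = 9145/(10795 - 2196) = 9145/8599 ≈ 1.0635)
(-14601 + P) + 13282 = (-14601 + 9145/8599) + 13282 = -125544854/8599 + 13282 = -11332936/8599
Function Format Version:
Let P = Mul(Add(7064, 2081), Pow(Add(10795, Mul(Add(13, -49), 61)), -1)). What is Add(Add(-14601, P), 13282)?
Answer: Rational(-11332936, 8599) ≈ -1317.9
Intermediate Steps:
P = Rational(9145, 8599) (P = Mul(9145, Pow(Add(10795, Mul(-36, 61)), -1)) = Mul(9145, Pow(Add(10795, -2196), -1)) = Mul(9145, Pow(8599, -1)) = Mul(9145, Rational(1, 8599)) = Rational(9145, 8599) ≈ 1.0635)
Add(Add(-14601, P), 13282) = Add(Add(-14601, Rational(9145, 8599)), 13282) = Add(Rational(-125544854, 8599), 13282) = Rational(-11332936, 8599)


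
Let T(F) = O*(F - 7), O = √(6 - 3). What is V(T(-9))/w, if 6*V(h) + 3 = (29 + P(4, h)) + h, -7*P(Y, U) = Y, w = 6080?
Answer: 89/127680 - √3/2280 ≈ -6.2616e-5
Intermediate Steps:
O = √3 ≈ 1.7320
P(Y, U) = -Y/7
T(F) = √3*(-7 + F) (T(F) = √3*(F - 7) = √3*(-7 + F))
V(h) = 89/21 + h/6 (V(h) = -½ + ((29 - ⅐*4) + h)/6 = -½ + ((29 - 4/7) + h)/6 = -½ + (199/7 + h)/6 = -½ + (199/42 + h/6) = 89/21 + h/6)
V(T(-9))/w = (89/21 + (√3*(-7 - 9))/6)/6080 = (89/21 + (√3*(-16))/6)*(1/6080) = (89/21 + (-16*√3)/6)*(1/6080) = (89/21 - 8*√3/3)*(1/6080) = 89/127680 - √3/2280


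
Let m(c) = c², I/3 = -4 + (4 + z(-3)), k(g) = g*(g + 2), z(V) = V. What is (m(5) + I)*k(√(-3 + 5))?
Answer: 32 + 32*√2 ≈ 77.255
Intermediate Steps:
k(g) = g*(2 + g)
I = -9 (I = 3*(-4 + (4 - 3)) = 3*(-4 + 1) = 3*(-3) = -9)
(m(5) + I)*k(√(-3 + 5)) = (5² - 9)*(√(-3 + 5)*(2 + √(-3 + 5))) = (25 - 9)*(√2*(2 + √2)) = 16*(√2*(2 + √2)) = 16*√2*(2 + √2)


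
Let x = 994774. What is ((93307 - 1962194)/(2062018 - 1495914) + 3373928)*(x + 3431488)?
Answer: 4227063097241183875/283052 ≈ 1.4934e+13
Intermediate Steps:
((93307 - 1962194)/(2062018 - 1495914) + 3373928)*(x + 3431488) = ((93307 - 1962194)/(2062018 - 1495914) + 3373928)*(994774 + 3431488) = (-1868887/566104 + 3373928)*4426262 = (1909992267625/566104)*4426262 = 4227063097241183875/283052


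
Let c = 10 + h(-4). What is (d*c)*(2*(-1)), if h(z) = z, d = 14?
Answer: -168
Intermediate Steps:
c = 6 (c = 10 - 4 = 6)
(d*c)*(2*(-1)) = (14*6)*(2*(-1)) = 84*(-2) = -168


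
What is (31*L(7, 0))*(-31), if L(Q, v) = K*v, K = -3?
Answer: 0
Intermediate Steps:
L(Q, v) = -3*v
(31*L(7, 0))*(-31) = (31*(-3*0))*(-31) = (31*0)*(-31) = 0*(-31) = 0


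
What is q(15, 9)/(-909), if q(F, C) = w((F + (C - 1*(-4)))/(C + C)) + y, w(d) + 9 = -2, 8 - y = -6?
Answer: -1/303 ≈ -0.0033003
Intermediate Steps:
y = 14 (y = 8 - 1*(-6) = 8 + 6 = 14)
w(d) = -11 (w(d) = -9 - 2 = -11)
q(F, C) = 3 (q(F, C) = -11 + 14 = 3)
q(15, 9)/(-909) = 3/(-909) = 3*(-1/909) = -1/303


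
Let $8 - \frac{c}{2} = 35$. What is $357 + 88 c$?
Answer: $-4395$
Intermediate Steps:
$c = -54$ ($c = 16 - 70 = -54$)
$357 + 88 c = 357 + 88 \left(-54\right) = 357 - 4752 = -4395$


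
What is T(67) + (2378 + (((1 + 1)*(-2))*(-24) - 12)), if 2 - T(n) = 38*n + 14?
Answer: -96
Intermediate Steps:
T(n) = -12 - 38*n (T(n) = 2 - (38*n + 14) = 2 - (14 + 38*n) = 2 + (-14 - 38*n) = -12 - 38*n)
T(67) + (2378 + (((1 + 1)*(-2))*(-24) - 12)) = (-12 - 38*67) + (2378 + (((1 + 1)*(-2))*(-24) - 12)) = (-12 - 2546) + (2378 + ((2*(-2))*(-24) - 12)) = -2558 + (2378 + (-4*(-24) - 12)) = -2558 + (2378 + (96 - 12)) = -2558 + (2378 + 84) = -2558 + 2462 = -96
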